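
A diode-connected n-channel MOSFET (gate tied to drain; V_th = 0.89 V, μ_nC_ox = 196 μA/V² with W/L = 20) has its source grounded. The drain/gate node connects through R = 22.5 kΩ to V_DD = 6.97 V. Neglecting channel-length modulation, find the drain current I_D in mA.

I_D = 0.254 mA

With gate tied to drain, V_GS = V_DS ≥ V_GS − V_th, so the device is in saturation.
k_n = μ_nC_ox · (W/L) = 3.92 mA/V².
KCL at the drain: ½ k_n (V_GS − V_th)² = (V_DD − V_GS)/R.
Let x = V_GS − 0.89. Then 44.1 x² + x − 6.08 = 0, giving x = 0.36 V (positive root), so V_GS = 1.25 V.
I_D = (V_DD − V_GS)/R = (6.97 − 1.25) / 22.5 = 0.254 mA.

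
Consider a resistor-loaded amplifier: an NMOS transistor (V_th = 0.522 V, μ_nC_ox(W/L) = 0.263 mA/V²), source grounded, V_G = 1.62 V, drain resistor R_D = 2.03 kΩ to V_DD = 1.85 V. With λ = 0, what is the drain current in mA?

I_D = 0.159 mA

V_GS = V_G = 1.62 V, so V_ov = 1.62 − 0.522 = 1.1 V.
Assume saturation: I_D = ½ k_n V_ov² = 0.5 × 0.263 × 1.1² = 0.159 mA, giving V_DS = V_DD − I_D R_D = 1.85 − 0.159 × 2.03 = 1.53 V.
V_DS = 1.53 V ≥ V_ov = 1.1 V, confirming saturation.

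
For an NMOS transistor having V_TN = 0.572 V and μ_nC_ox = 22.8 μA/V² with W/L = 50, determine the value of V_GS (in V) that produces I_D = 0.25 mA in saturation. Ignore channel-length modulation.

V_GS = 1.23 V

k_n = μ_nC_ox · (W/L) = 1.14 mA/V².
In saturation I_D = ½ k_n (V_GS − V_TN)², so V_GS − V_TN = √(2 I_D / k_n) = √(2 × 0.25 / 1.14) = 0.662 V.
V_GS = 0.572 + 0.662 = 1.23 V.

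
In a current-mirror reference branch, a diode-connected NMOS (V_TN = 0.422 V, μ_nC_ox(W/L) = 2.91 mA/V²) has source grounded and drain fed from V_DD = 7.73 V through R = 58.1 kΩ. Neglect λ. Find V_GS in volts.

With gate tied to drain, V_GS = V_DS ≥ V_GS − V_TN, so the device is in saturation.
KCL at the drain: ½ k_n (V_GS − V_TN)² = (V_DD − V_GS)/R.
Let x = V_GS − 0.422. Then 84.5 x² + x − 7.308 = 0, giving x = 0.288 V (positive root), so V_GS = 0.71 V.
I_D = (V_DD − V_GS)/R = (7.73 − 0.71) / 58.1 = 0.121 mA.

V_GS = 0.710 V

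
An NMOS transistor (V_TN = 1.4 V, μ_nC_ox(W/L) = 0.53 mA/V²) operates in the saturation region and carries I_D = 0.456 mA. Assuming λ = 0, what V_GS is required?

V_GS = 2.71 V

In saturation I_D = ½ k_n (V_GS − V_TN)², so V_GS − V_TN = √(2 I_D / k_n) = √(2 × 0.456 / 0.53) = 1.31 V.
V_GS = 1.4 + 1.31 = 2.71 V.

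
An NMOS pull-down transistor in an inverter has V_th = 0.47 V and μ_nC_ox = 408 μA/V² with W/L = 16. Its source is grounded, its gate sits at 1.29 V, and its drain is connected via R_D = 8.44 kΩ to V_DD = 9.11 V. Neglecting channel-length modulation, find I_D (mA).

V_GS = V_G = 1.29 V, so V_ov = 1.29 − 0.47 = 0.82 V.
k_n = μ_nC_ox · (W/L) = 6.528 mA/V².
Assume saturation: I_D = ½ k_n V_ov² = 0.5 × 6.528 × 0.82² = 2.19 mA, giving V_DS = V_DD − I_D R_D = 9.11 − 2.19 × 8.44 = -9.41 V.
But -9.41 V < V_ov = 0.82 V, so the device is actually in triode.
In triode I_D = k_n[V_ov V_DS − ½ V_DS²] and I_D = (V_DD − V_DS)/R_D. Equating: 27.5 V_DS² − 46.18 V_DS + 9.11 = 0, giving V_DS = 0.228 V (the root below V_ov).
I_D = (9.11 − 0.228) / 8.44 = 1.05 mA.

I_D = 1.05 mA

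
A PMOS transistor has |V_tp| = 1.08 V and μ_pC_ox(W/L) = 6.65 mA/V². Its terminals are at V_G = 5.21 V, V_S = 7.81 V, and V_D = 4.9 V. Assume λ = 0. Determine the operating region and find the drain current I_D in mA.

Saturation; I_D = 7.68 mA

V_SG = V_S − V_G = 7.81 − 5.21 = 2.6 V; V_SD = V_S − V_D = 7.81 − 4.9 = 2.91 V.
V_ov = V_SG − |V_tp| = 2.6 − 1.08 = 1.52 V.
Since V_SD = 2.91 V ≥ V_ov = 1.52 V, the device is in saturation.
I_D = ½ k_p V_ov² = 0.5 × 6.65 × 1.52² = 7.68 mA.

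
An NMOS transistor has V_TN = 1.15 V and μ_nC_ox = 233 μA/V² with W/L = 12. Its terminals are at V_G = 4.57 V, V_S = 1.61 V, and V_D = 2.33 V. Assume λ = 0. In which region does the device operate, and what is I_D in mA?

V_GS = V_G − V_S = 4.57 − 1.61 = 2.96 V; V_DS = V_D − V_S = 2.33 − 1.61 = 0.72 V.
k_n = μ_nC_ox · (W/L) = 2.796 mA/V².
V_ov = V_GS − V_TN = 2.96 − 1.15 = 1.81 V.
Since V_DS = 0.72 V < V_ov = 1.81 V, the device is in the triode region.
I_D = k_n [V_ov · V_DS − ½ V_DS²] = 2.796 × [1.81 × 0.72 − 0.5 × 0.72²] = 2.92 mA.

Triode; I_D = 2.92 mA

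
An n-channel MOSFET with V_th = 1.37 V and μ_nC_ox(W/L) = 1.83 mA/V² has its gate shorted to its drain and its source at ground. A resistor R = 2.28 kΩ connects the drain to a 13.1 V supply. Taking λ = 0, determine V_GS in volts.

With gate tied to drain, V_GS = V_DS ≥ V_GS − V_th, so the device is in saturation.
KCL at the drain: ½ k_n (V_GS − V_th)² = (V_DD − V_GS)/R.
Let x = V_GS − 1.37. Then 2.09 x² + x − 11.73 = 0, giving x = 2.14 V (positive root), so V_GS = 3.51 V.
I_D = (V_DD − V_GS)/R = (13.1 − 3.51) / 2.28 = 4.2 mA.

V_GS = 3.51 V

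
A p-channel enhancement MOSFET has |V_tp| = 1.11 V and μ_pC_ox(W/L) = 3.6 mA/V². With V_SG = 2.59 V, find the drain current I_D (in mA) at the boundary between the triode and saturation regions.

I_D = 3.94 mA

At the boundary V_SD = V_ov = V_SG − |V_tp| = 2.59 − 1.11 = 1.48 V.
I_D = ½ k_p V_ov² = 0.5 × 3.6 × 1.48² = 3.94 mA.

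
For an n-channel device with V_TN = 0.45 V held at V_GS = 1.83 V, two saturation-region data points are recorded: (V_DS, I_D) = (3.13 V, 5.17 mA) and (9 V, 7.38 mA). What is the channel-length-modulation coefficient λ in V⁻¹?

λ = 0.0943 V⁻¹

With V_GS fixed, I_D ∝ (1 + λ V_DS) in saturation, so I_D2/I_D1 = (1 + λ V_DS2)/(1 + λ V_DS1).
7.38/5.17 = 1.427 = (1 + 9 λ)/(1 + 3.13 λ).
Solving: λ (I_D1 V_DS2 − I_D2 V_DS1) = I_D2 − I_D1, so λ = (7.38 − 5.17) / (5.17 × 9 − 7.38 × 3.13) = 2.21 / 23.4 = 0.0943 V⁻¹.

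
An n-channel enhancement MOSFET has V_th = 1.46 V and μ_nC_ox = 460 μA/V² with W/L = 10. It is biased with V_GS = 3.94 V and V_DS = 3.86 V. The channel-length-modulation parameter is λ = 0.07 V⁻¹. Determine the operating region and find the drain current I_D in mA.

Saturation; I_D = 18.0 mA

k_n = μ_nC_ox · (W/L) = 4.6 mA/V².
V_ov = V_GS − V_th = 3.94 − 1.46 = 2.48 V.
Since V_DS = 3.86 V ≥ V_ov = 2.48 V, the device is in saturation.
I_D = ½ k_n V_ov² (1 + λ V_DS) = 0.5 × 4.6 × 2.48² × (1 + 0.07 × 3.86) = 18 mA.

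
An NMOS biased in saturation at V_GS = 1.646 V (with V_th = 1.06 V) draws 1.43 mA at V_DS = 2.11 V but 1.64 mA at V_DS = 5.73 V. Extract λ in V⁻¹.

With V_GS fixed, I_D ∝ (1 + λ V_DS) in saturation, so I_D2/I_D1 = (1 + λ V_DS2)/(1 + λ V_DS1).
1.64/1.43 = 1.147 = (1 + 5.73 λ)/(1 + 2.11 λ).
Solving: λ (I_D1 V_DS2 − I_D2 V_DS1) = I_D2 − I_D1, so λ = (1.64 − 1.43) / (1.43 × 5.73 − 1.64 × 2.11) = 0.21 / 4.73 = 0.0444 V⁻¹.

λ = 0.0444 V⁻¹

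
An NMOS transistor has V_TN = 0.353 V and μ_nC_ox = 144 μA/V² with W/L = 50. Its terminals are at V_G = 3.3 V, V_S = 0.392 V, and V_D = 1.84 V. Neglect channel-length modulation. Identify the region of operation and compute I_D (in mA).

Triode; I_D = 19.1 mA

V_GS = V_G − V_S = 3.3 − 0.392 = 2.91 V; V_DS = V_D − V_S = 1.84 − 0.392 = 1.45 V.
k_n = μ_nC_ox · (W/L) = 7.2 mA/V².
V_ov = V_GS − V_TN = 2.91 − 0.353 = 2.55 V.
Since V_DS = 1.45 V < V_ov = 2.55 V, the device is in the triode region.
I_D = k_n [V_ov · V_DS − ½ V_DS²] = 7.2 × [2.55 × 1.45 − 0.5 × 1.45²] = 19.1 mA.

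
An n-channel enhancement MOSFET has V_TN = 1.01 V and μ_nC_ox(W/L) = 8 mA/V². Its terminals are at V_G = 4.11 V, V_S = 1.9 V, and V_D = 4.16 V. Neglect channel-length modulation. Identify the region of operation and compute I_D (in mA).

V_GS = V_G − V_S = 4.11 − 1.9 = 2.21 V; V_DS = V_D − V_S = 4.16 − 1.9 = 2.26 V.
V_ov = V_GS − V_TN = 2.21 − 1.01 = 1.2 V.
Since V_DS = 2.26 V ≥ V_ov = 1.2 V, the device is in saturation.
I_D = ½ k_n V_ov² = 0.5 × 8 × 1.2² = 5.76 mA.

Saturation; I_D = 5.76 mA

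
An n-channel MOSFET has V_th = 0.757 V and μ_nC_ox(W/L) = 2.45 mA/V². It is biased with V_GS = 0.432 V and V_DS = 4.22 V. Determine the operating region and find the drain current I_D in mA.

Cutoff; I_D = 0 mA

V_GS = 0.432 V < V_th = 0.757 V, so the transistor is in cutoff.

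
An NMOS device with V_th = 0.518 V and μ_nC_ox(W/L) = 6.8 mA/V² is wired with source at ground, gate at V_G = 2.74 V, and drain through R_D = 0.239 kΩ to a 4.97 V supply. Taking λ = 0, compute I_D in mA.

I_D = 14.7 mA

V_GS = V_G = 2.74 V, so V_ov = 2.74 − 0.518 = 2.22 V.
Assume saturation: I_D = ½ k_n V_ov² = 0.5 × 6.8 × 2.22² = 16.8 mA, giving V_DS = V_DD − I_D R_D = 4.97 − 16.8 × 0.239 = 0.958 V.
But 0.958 V < V_ov = 2.22 V, so the device is actually in triode.
In triode I_D = k_n[V_ov V_DS − ½ V_DS²] and I_D = (V_DD − V_DS)/R_D. Equating: 0.813 V_DS² − 4.611 V_DS + 4.97 = 0, giving V_DS = 1.45 V (the root below V_ov).
I_D = (4.97 − 1.45) / 0.239 = 14.7 mA.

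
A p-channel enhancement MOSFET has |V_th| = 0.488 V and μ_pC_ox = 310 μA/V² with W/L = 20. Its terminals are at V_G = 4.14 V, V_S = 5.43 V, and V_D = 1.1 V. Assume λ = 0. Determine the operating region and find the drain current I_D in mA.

Saturation; I_D = 1.99 mA

V_SG = V_S − V_G = 5.43 − 4.14 = 1.29 V; V_SD = V_S − V_D = 5.43 − 1.1 = 4.33 V.
k_p = μ_pC_ox · (W/L) = 6.2 mA/V².
V_ov = V_SG − |V_th| = 1.29 − 0.488 = 0.802 V.
Since V_SD = 4.33 V ≥ V_ov = 0.802 V, the device is in saturation.
I_D = ½ k_p V_ov² = 0.5 × 6.2 × 0.802² = 1.99 mA.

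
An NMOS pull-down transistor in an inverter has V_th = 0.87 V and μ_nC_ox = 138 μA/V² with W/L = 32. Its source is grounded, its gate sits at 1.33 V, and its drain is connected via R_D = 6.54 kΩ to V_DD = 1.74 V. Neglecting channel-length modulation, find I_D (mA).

I_D = 0.244 mA

V_GS = V_G = 1.33 V, so V_ov = 1.33 − 0.87 = 0.46 V.
k_n = μ_nC_ox · (W/L) = 4.416 mA/V².
Assume saturation: I_D = ½ k_n V_ov² = 0.5 × 4.416 × 0.46² = 0.467 mA, giving V_DS = V_DD − I_D R_D = 1.74 − 0.467 × 6.54 = -1.32 V.
But -1.32 V < V_ov = 0.46 V, so the device is actually in triode.
In triode I_D = k_n[V_ov V_DS − ½ V_DS²] and I_D = (V_DD − V_DS)/R_D. Equating: 14.4 V_DS² − 14.29 V_DS + 1.74 = 0, giving V_DS = 0.142 V (the root below V_ov).
I_D = (1.74 − 0.142) / 6.54 = 0.244 mA.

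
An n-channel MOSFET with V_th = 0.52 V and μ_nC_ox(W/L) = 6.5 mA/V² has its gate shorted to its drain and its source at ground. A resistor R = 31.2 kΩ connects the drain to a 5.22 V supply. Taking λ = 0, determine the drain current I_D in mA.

With gate tied to drain, V_GS = V_DS ≥ V_GS − V_th, so the device is in saturation.
KCL at the drain: ½ k_n (V_GS − V_th)² = (V_DD − V_GS)/R.
Let x = V_GS − 0.52. Then 101 x² + x − 4.7 = 0, giving x = 0.21 V (positive root), so V_GS = 0.73 V.
I_D = (V_DD − V_GS)/R = (5.22 − 0.73) / 31.2 = 0.144 mA.

I_D = 0.144 mA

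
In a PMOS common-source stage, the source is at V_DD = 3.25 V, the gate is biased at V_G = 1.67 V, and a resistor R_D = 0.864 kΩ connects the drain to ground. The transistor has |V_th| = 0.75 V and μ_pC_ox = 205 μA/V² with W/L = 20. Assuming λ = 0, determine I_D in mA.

I_D = 1.41 mA

V_SG = V_DD − V_G = 3.25 − 1.67 = 1.58 V, so V_ov = 1.58 − 0.75 = 0.83 V.
k_p = μ_pC_ox · (W/L) = 4.1 mA/V².
Assume saturation: I_D = ½ k_p V_ov² = 0.5 × 4.1 × 0.83² = 1.41 mA, giving V_SD = V_DD − I_D R_D = 3.25 − 1.41 × 0.864 = 2.03 V.
V_SD = 2.03 V ≥ V_ov = 0.83 V, confirming saturation.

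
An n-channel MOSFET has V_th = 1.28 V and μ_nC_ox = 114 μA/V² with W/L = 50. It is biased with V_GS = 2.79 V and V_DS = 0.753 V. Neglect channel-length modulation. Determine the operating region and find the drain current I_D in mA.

Triode; I_D = 4.87 mA

k_n = μ_nC_ox · (W/L) = 5.7 mA/V².
V_ov = V_GS − V_th = 2.79 − 1.28 = 1.51 V.
Since V_DS = 0.753 V < V_ov = 1.51 V, the device is in the triode region.
I_D = k_n [V_ov · V_DS − ½ V_DS²] = 5.7 × [1.51 × 0.753 − 0.5 × 0.753²] = 4.87 mA.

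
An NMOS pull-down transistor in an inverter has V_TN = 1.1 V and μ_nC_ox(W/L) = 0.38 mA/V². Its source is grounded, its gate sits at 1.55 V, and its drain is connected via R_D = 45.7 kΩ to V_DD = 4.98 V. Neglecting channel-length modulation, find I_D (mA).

V_GS = V_G = 1.55 V, so V_ov = 1.55 − 1.1 = 0.45 V.
Assume saturation: I_D = ½ k_n V_ov² = 0.5 × 0.38 × 0.45² = 0.0385 mA, giving V_DS = V_DD − I_D R_D = 4.98 − 0.0385 × 45.7 = 3.22 V.
V_DS = 3.22 V ≥ V_ov = 0.45 V, confirming saturation.

I_D = 0.0385 mA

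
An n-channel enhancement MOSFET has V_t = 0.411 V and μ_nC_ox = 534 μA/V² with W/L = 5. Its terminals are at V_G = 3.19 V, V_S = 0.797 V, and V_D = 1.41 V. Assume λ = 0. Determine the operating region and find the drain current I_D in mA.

V_GS = V_G − V_S = 3.19 − 0.797 = 2.39 V; V_DS = V_D − V_S = 1.41 − 0.797 = 0.613 V.
k_n = μ_nC_ox · (W/L) = 2.67 mA/V².
V_ov = V_GS − V_t = 2.39 − 0.411 = 1.98 V.
Since V_DS = 0.613 V < V_ov = 1.98 V, the device is in the triode region.
I_D = k_n [V_ov · V_DS − ½ V_DS²] = 2.67 × [1.98 × 0.613 − 0.5 × 0.613²] = 2.74 mA.

Triode; I_D = 2.74 mA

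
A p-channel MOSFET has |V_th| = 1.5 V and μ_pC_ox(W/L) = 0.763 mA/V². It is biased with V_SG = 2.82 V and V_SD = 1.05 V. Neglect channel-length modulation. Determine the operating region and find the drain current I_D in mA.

V_ov = V_SG − |V_th| = 2.82 − 1.5 = 1.32 V.
Since V_SD = 1.05 V < V_ov = 1.32 V, the device is in the triode region.
I_D = k_p [V_ov · V_SD − ½ V_SD²] = 0.763 × [1.32 × 1.05 − 0.5 × 1.05²] = 0.637 mA.

Triode; I_D = 0.637 mA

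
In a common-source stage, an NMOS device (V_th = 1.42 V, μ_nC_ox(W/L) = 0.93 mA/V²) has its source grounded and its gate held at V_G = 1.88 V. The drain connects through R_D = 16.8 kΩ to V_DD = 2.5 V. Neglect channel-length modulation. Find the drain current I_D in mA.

I_D = 0.0984 mA

V_GS = V_G = 1.88 V, so V_ov = 1.88 − 1.42 = 0.46 V.
Assume saturation: I_D = ½ k_n V_ov² = 0.5 × 0.93 × 0.46² = 0.0984 mA, giving V_DS = V_DD − I_D R_D = 2.5 − 0.0984 × 16.8 = 0.847 V.
V_DS = 0.847 V ≥ V_ov = 0.46 V, confirming saturation.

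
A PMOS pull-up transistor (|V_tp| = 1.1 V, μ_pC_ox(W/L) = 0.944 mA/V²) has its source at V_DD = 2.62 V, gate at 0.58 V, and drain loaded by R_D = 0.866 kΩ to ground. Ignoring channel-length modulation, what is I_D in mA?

I_D = 0.417 mA

V_SG = V_DD − V_G = 2.62 − 0.58 = 2.04 V, so V_ov = 2.04 − 1.1 = 0.94 V.
Assume saturation: I_D = ½ k_p V_ov² = 0.5 × 0.944 × 0.94² = 0.417 mA, giving V_SD = V_DD − I_D R_D = 2.62 − 0.417 × 0.866 = 2.26 V.
V_SD = 2.26 V ≥ V_ov = 0.94 V, confirming saturation.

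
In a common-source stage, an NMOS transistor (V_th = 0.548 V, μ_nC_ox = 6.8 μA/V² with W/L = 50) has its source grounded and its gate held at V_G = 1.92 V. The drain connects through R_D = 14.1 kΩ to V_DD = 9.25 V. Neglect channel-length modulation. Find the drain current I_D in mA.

V_GS = V_G = 1.92 V, so V_ov = 1.92 − 0.548 = 1.37 V.
k_n = μ_nC_ox · (W/L) = 0.34 mA/V².
Assume saturation: I_D = ½ k_n V_ov² = 0.5 × 0.34 × 1.37² = 0.32 mA, giving V_DS = V_DD − I_D R_D = 9.25 − 0.32 × 14.1 = 4.74 V.
V_DS = 4.74 V ≥ V_ov = 1.37 V, confirming saturation.

I_D = 0.320 mA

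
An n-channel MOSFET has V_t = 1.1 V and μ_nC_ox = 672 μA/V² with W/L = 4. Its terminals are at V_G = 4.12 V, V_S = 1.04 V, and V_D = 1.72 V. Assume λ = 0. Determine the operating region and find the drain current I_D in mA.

V_GS = V_G − V_S = 4.12 − 1.04 = 3.08 V; V_DS = V_D − V_S = 1.72 − 1.04 = 0.68 V.
k_n = μ_nC_ox · (W/L) = 2.688 mA/V².
V_ov = V_GS − V_t = 3.08 − 1.1 = 1.98 V.
Since V_DS = 0.68 V < V_ov = 1.98 V, the device is in the triode region.
I_D = k_n [V_ov · V_DS − ½ V_DS²] = 2.688 × [1.98 × 0.68 − 0.5 × 0.68²] = 3 mA.

Triode; I_D = 3.00 mA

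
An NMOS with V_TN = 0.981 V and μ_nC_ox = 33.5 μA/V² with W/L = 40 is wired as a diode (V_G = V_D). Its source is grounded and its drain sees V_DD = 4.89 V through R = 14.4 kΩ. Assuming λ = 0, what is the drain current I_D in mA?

With gate tied to drain, V_GS = V_DS ≥ V_GS − V_TN, so the device is in saturation.
k_n = μ_nC_ox · (W/L) = 1.34 mA/V².
KCL at the drain: ½ k_n (V_GS − V_TN)² = (V_DD − V_GS)/R.
Let x = V_GS − 0.981. Then 9.65 x² + x − 3.909 = 0, giving x = 0.587 V (positive root), so V_GS = 1.57 V.
I_D = (V_DD − V_GS)/R = (4.89 − 1.57) / 14.4 = 0.231 mA.

I_D = 0.231 mA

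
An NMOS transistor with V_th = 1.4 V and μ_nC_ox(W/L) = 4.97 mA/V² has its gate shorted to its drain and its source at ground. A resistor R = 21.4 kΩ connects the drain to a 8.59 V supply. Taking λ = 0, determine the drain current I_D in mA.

With gate tied to drain, V_GS = V_DS ≥ V_GS − V_th, so the device is in saturation.
KCL at the drain: ½ k_n (V_GS − V_th)² = (V_DD − V_GS)/R.
Let x = V_GS − 1.4. Then 53.2 x² + x − 7.19 = 0, giving x = 0.358 V (positive root), so V_GS = 1.76 V.
I_D = (V_DD − V_GS)/R = (8.59 − 1.76) / 21.4 = 0.319 mA.

I_D = 0.319 mA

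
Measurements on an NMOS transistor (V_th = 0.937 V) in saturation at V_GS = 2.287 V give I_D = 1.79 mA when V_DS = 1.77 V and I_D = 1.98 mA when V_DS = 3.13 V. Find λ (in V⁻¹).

λ = 0.0906 V⁻¹

With V_GS fixed, I_D ∝ (1 + λ V_DS) in saturation, so I_D2/I_D1 = (1 + λ V_DS2)/(1 + λ V_DS1).
1.98/1.79 = 1.106 = (1 + 3.13 λ)/(1 + 1.77 λ).
Solving: λ (I_D1 V_DS2 − I_D2 V_DS1) = I_D2 − I_D1, so λ = (1.98 − 1.79) / (1.79 × 3.13 − 1.98 × 1.77) = 0.19 / 2.1 = 0.0906 V⁻¹.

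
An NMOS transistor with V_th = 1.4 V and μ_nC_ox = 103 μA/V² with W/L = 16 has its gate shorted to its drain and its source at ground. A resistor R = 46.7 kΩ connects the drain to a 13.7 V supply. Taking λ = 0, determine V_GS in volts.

With gate tied to drain, V_GS = V_DS ≥ V_GS − V_th, so the device is in saturation.
k_n = μ_nC_ox · (W/L) = 1.648 mA/V².
KCL at the drain: ½ k_n (V_GS − V_th)² = (V_DD − V_GS)/R.
Let x = V_GS − 1.4. Then 38.5 x² + x − 12.3 = 0, giving x = 0.553 V (positive root), so V_GS = 1.95 V.
I_D = (V_DD − V_GS)/R = (13.7 − 1.95) / 46.7 = 0.252 mA.

V_GS = 1.95 V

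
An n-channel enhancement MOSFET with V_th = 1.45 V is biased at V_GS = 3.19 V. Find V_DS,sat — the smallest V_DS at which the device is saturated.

The boundary between triode and saturation is V_DS = V_GS − V_th = V_ov.
V_ov = 3.19 − 1.45 = 1.74 V.

V_DS,sat = 1.74 V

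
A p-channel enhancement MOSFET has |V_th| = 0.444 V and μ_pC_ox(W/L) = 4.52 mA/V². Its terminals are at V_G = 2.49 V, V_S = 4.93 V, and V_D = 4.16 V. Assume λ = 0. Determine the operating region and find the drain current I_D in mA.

Triode; I_D = 5.61 mA

V_SG = V_S − V_G = 4.93 − 2.49 = 2.44 V; V_SD = V_S − V_D = 4.93 − 4.16 = 0.77 V.
V_ov = V_SG − |V_th| = 2.44 − 0.444 = 2 V.
Since V_SD = 0.77 V < V_ov = 2 V, the device is in the triode region.
I_D = k_p [V_ov · V_SD − ½ V_SD²] = 4.52 × [2 × 0.77 − 0.5 × 0.77²] = 5.61 mA.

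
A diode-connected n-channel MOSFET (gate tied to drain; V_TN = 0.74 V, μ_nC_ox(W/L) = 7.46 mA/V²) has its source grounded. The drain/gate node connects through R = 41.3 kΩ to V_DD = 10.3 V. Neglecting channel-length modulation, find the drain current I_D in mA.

I_D = 0.226 mA

With gate tied to drain, V_GS = V_DS ≥ V_GS − V_TN, so the device is in saturation.
KCL at the drain: ½ k_n (V_GS − V_TN)² = (V_DD − V_GS)/R.
Let x = V_GS − 0.74. Then 154 x² + x − 9.56 = 0, giving x = 0.246 V (positive root), so V_GS = 0.986 V.
I_D = (V_DD − V_GS)/R = (10.3 − 0.986) / 41.3 = 0.226 mA.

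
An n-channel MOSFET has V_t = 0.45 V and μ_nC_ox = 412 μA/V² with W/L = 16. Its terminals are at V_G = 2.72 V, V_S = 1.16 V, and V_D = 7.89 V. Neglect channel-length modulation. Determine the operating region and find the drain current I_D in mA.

Saturation; I_D = 4.06 mA

V_GS = V_G − V_S = 2.72 − 1.16 = 1.56 V; V_DS = V_D − V_S = 7.89 − 1.16 = 6.73 V.
k_n = μ_nC_ox · (W/L) = 6.592 mA/V².
V_ov = V_GS − V_t = 1.56 − 0.45 = 1.11 V.
Since V_DS = 6.73 V ≥ V_ov = 1.11 V, the device is in saturation.
I_D = ½ k_n V_ov² = 0.5 × 6.592 × 1.11² = 4.06 mA.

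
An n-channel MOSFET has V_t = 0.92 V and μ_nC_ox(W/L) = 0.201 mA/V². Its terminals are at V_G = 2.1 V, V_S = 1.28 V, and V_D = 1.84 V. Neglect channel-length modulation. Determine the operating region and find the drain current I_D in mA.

V_GS = V_G − V_S = 2.1 − 1.28 = 0.82 V; V_DS = V_D − V_S = 1.84 − 1.28 = 0.56 V.
V_GS = 0.82 V < V_t = 0.92 V, so the transistor is in cutoff.

Cutoff; I_D = 0 mA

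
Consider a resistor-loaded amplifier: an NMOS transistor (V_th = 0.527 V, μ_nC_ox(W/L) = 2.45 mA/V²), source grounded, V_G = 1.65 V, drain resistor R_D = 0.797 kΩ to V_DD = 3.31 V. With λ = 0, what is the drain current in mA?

I_D = 1.54 mA

V_GS = V_G = 1.65 V, so V_ov = 1.65 − 0.527 = 1.12 V.
Assume saturation: I_D = ½ k_n V_ov² = 0.5 × 2.45 × 1.12² = 1.54 mA, giving V_DS = V_DD − I_D R_D = 3.31 − 1.54 × 0.797 = 2.08 V.
V_DS = 2.08 V ≥ V_ov = 1.12 V, confirming saturation.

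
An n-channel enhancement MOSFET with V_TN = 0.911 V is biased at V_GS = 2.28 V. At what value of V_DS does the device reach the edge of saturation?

V_DS,sat = 1.37 V

The boundary between triode and saturation is V_DS = V_GS − V_TN = V_ov.
V_ov = 2.28 − 0.911 = 1.37 V.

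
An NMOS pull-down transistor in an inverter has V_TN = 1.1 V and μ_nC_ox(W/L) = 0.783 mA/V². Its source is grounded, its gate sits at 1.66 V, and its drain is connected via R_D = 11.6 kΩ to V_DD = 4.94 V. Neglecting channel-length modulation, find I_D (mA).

I_D = 0.123 mA

V_GS = V_G = 1.66 V, so V_ov = 1.66 − 1.1 = 0.56 V.
Assume saturation: I_D = ½ k_n V_ov² = 0.5 × 0.783 × 0.56² = 0.123 mA, giving V_DS = V_DD − I_D R_D = 4.94 − 0.123 × 11.6 = 3.52 V.
V_DS = 3.52 V ≥ V_ov = 0.56 V, confirming saturation.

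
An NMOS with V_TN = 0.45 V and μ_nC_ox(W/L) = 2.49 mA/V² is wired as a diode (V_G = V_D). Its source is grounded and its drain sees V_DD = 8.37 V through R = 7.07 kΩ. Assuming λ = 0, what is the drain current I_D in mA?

I_D = 0.994 mA

With gate tied to drain, V_GS = V_DS ≥ V_GS − V_TN, so the device is in saturation.
KCL at the drain: ½ k_n (V_GS − V_TN)² = (V_DD − V_GS)/R.
Let x = V_GS − 0.45. Then 8.8 x² + x − 7.92 = 0, giving x = 0.893 V (positive root), so V_GS = 1.34 V.
I_D = (V_DD − V_GS)/R = (8.37 − 1.34) / 7.07 = 0.994 mA.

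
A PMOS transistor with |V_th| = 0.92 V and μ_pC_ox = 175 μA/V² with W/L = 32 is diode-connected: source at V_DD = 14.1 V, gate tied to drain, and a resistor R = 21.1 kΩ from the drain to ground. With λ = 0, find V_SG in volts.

With gate tied to drain, V_SG = V_SD ≥ V_SG − |V_th|, so the device is in saturation.
k_p = μ_pC_ox · (W/L) = 5.6 mA/V².
KCL at the drain: ½ k_p (V_SG − |V_th|)² = (V_DD − V_SG)/R.
Let x = V_SG − 0.92. Then 59.1 x² + x − 13.18 = 0, giving x = 0.464 V (positive root), so V_SG = 1.38 V.
I_D = (V_DD − V_SG)/R = (14.1 − 1.38) / 21.1 = 0.603 mA.

V_SG = 1.38 V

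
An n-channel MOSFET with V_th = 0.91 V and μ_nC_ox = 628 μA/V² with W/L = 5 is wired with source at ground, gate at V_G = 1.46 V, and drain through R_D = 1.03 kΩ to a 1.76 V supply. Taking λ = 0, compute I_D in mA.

I_D = 0.475 mA

V_GS = V_G = 1.46 V, so V_ov = 1.46 − 0.91 = 0.55 V.
k_n = μ_nC_ox · (W/L) = 3.14 mA/V².
Assume saturation: I_D = ½ k_n V_ov² = 0.5 × 3.14 × 0.55² = 0.475 mA, giving V_DS = V_DD − I_D R_D = 1.76 − 0.475 × 1.03 = 1.27 V.
V_DS = 1.27 V ≥ V_ov = 0.55 V, confirming saturation.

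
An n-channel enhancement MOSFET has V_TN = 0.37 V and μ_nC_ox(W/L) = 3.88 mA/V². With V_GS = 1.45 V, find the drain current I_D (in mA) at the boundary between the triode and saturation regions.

At the boundary V_DS = V_ov = V_GS − V_TN = 1.45 − 0.37 = 1.08 V.
I_D = ½ k_n V_ov² = 0.5 × 3.88 × 1.08² = 2.26 mA.

I_D = 2.26 mA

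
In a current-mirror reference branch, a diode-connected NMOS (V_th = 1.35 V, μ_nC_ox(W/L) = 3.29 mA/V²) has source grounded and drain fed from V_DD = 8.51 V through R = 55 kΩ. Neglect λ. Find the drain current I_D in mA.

I_D = 0.125 mA

With gate tied to drain, V_GS = V_DS ≥ V_GS − V_th, so the device is in saturation.
KCL at the drain: ½ k_n (V_GS − V_th)² = (V_DD − V_GS)/R.
Let x = V_GS − 1.35. Then 90.5 x² + x − 7.16 = 0, giving x = 0.276 V (positive root), so V_GS = 1.63 V.
I_D = (V_DD − V_GS)/R = (8.51 − 1.63) / 55 = 0.125 mA.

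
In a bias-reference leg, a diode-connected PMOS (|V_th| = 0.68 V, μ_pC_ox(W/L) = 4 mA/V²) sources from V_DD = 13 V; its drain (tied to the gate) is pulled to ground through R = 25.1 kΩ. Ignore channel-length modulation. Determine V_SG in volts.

V_SG = 1.17 V

With gate tied to drain, V_SG = V_SD ≥ V_SG − |V_th|, so the device is in saturation.
KCL at the drain: ½ k_p (V_SG − |V_th|)² = (V_DD − V_SG)/R.
Let x = V_SG − 0.68. Then 50.2 x² + x − 12.32 = 0, giving x = 0.486 V (positive root), so V_SG = 1.17 V.
I_D = (V_DD − V_SG)/R = (13 − 1.17) / 25.1 = 0.471 mA.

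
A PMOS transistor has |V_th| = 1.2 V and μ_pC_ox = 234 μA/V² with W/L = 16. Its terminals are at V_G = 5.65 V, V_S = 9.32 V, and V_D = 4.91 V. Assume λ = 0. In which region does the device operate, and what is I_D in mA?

V_SG = V_S − V_G = 9.32 − 5.65 = 3.67 V; V_SD = V_S − V_D = 9.32 − 4.91 = 4.41 V.
k_p = μ_pC_ox · (W/L) = 3.744 mA/V².
V_ov = V_SG − |V_th| = 3.67 − 1.2 = 2.47 V.
Since V_SD = 4.41 V ≥ V_ov = 2.47 V, the device is in saturation.
I_D = ½ k_p V_ov² = 0.5 × 3.744 × 2.47² = 11.4 mA.

Saturation; I_D = 11.4 mA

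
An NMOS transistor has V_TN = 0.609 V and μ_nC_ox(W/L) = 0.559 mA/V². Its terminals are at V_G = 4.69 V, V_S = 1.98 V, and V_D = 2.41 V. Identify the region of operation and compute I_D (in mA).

V_GS = V_G − V_S = 4.69 − 1.98 = 2.71 V; V_DS = V_D − V_S = 2.41 − 1.98 = 0.43 V.
V_ov = V_GS − V_TN = 2.71 − 0.609 = 2.1 V.
Since V_DS = 0.43 V < V_ov = 2.1 V, the device is in the triode region.
I_D = k_n [V_ov · V_DS − ½ V_DS²] = 0.559 × [2.1 × 0.43 − 0.5 × 0.43²] = 0.453 mA.

Triode; I_D = 0.453 mA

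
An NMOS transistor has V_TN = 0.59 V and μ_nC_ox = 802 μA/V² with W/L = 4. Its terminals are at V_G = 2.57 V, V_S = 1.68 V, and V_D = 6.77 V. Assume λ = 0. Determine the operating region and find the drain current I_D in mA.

V_GS = V_G − V_S = 2.57 − 1.68 = 0.89 V; V_DS = V_D − V_S = 6.77 − 1.68 = 5.09 V.
k_n = μ_nC_ox · (W/L) = 3.208 mA/V².
V_ov = V_GS − V_TN = 0.89 − 0.59 = 0.3 V.
Since V_DS = 5.09 V ≥ V_ov = 0.3 V, the device is in saturation.
I_D = ½ k_n V_ov² = 0.5 × 3.208 × 0.3² = 0.144 mA.

Saturation; I_D = 0.144 mA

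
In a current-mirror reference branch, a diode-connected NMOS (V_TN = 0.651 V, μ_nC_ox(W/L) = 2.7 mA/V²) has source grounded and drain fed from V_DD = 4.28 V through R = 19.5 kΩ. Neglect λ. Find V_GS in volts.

With gate tied to drain, V_GS = V_DS ≥ V_GS − V_TN, so the device is in saturation.
KCL at the drain: ½ k_n (V_GS − V_TN)² = (V_DD − V_GS)/R.
Let x = V_GS − 0.651. Then 26.3 x² + x − 3.629 = 0, giving x = 0.353 V (positive root), so V_GS = 1 V.
I_D = (V_DD − V_GS)/R = (4.28 − 1) / 19.5 = 0.168 mA.

V_GS = 1.00 V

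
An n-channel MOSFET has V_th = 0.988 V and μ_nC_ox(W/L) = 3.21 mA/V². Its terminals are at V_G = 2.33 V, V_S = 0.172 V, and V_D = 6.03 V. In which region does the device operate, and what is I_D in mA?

Saturation; I_D = 2.20 mA

V_GS = V_G − V_S = 2.33 − 0.172 = 2.16 V; V_DS = V_D − V_S = 6.03 − 0.172 = 5.86 V.
V_ov = V_GS − V_th = 2.16 − 0.988 = 1.17 V.
Since V_DS = 5.86 V ≥ V_ov = 1.17 V, the device is in saturation.
I_D = ½ k_n V_ov² = 0.5 × 3.21 × 1.17² = 2.2 mA.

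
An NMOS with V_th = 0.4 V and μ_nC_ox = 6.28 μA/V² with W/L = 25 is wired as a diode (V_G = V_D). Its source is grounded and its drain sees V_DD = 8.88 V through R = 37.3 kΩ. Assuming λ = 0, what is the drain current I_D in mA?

I_D = 0.186 mA

With gate tied to drain, V_GS = V_DS ≥ V_GS − V_th, so the device is in saturation.
k_n = μ_nC_ox · (W/L) = 0.157 mA/V².
KCL at the drain: ½ k_n (V_GS − V_th)² = (V_DD − V_GS)/R.
Let x = V_GS − 0.4. Then 2.93 x² + x − 8.48 = 0, giving x = 1.54 V (positive root), so V_GS = 1.94 V.
I_D = (V_DD − V_GS)/R = (8.88 − 1.94) / 37.3 = 0.186 mA.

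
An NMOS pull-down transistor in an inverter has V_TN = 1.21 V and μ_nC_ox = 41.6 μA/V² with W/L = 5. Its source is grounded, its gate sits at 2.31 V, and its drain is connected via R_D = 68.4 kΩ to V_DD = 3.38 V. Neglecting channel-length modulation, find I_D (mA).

I_D = 0.0461 mA

V_GS = V_G = 2.31 V, so V_ov = 2.31 − 1.21 = 1.1 V.
k_n = μ_nC_ox · (W/L) = 0.208 mA/V².
Assume saturation: I_D = ½ k_n V_ov² = 0.5 × 0.208 × 1.1² = 0.126 mA, giving V_DS = V_DD − I_D R_D = 3.38 − 0.126 × 68.4 = -5.23 V.
But -5.23 V < V_ov = 1.1 V, so the device is actually in triode.
In triode I_D = k_n[V_ov V_DS − ½ V_DS²] and I_D = (V_DD − V_DS)/R_D. Equating: 7.11 V_DS² − 16.65 V_DS + 3.38 = 0, giving V_DS = 0.225 V (the root below V_ov).
I_D = (3.38 − 0.225) / 68.4 = 0.0461 mA.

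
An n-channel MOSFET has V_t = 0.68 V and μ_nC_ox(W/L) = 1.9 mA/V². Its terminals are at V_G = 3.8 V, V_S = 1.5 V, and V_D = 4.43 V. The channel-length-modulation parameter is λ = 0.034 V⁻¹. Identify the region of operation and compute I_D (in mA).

V_GS = V_G − V_S = 3.8 − 1.5 = 2.3 V; V_DS = V_D − V_S = 4.43 − 1.5 = 2.93 V.
V_ov = V_GS − V_t = 2.3 − 0.68 = 1.62 V.
Since V_DS = 2.93 V ≥ V_ov = 1.62 V, the device is in saturation.
I_D = ½ k_n V_ov² (1 + λ V_DS) = 0.5 × 1.9 × 1.62² × (1 + 0.034 × 2.93) = 2.74 mA.

Saturation; I_D = 2.74 mA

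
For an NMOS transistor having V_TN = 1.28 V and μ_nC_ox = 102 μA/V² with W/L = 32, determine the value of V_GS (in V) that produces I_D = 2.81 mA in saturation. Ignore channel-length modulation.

V_GS = 2.59 V

k_n = μ_nC_ox · (W/L) = 3.264 mA/V².
In saturation I_D = ½ k_n (V_GS − V_TN)², so V_GS − V_TN = √(2 I_D / k_n) = √(2 × 2.81 / 3.264) = 1.31 V.
V_GS = 1.28 + 1.31 = 2.59 V.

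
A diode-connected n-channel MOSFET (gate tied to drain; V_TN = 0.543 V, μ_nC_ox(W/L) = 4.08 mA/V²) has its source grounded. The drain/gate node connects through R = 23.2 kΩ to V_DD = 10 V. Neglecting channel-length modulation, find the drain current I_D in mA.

I_D = 0.389 mA

With gate tied to drain, V_GS = V_DS ≥ V_GS − V_TN, so the device is in saturation.
KCL at the drain: ½ k_n (V_GS − V_TN)² = (V_DD − V_GS)/R.
Let x = V_GS − 0.543. Then 47.3 x² + x − 9.457 = 0, giving x = 0.437 V (positive root), so V_GS = 0.98 V.
I_D = (V_DD − V_GS)/R = (10 − 0.98) / 23.2 = 0.389 mA.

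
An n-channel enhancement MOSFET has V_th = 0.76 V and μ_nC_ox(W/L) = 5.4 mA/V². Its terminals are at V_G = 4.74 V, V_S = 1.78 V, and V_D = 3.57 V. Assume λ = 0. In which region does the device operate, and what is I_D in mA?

V_GS = V_G − V_S = 4.74 − 1.78 = 2.96 V; V_DS = V_D − V_S = 3.57 − 1.78 = 1.79 V.
V_ov = V_GS − V_th = 2.96 − 0.76 = 2.2 V.
Since V_DS = 1.79 V < V_ov = 2.2 V, the device is in the triode region.
I_D = k_n [V_ov · V_DS − ½ V_DS²] = 5.4 × [2.2 × 1.79 − 0.5 × 1.79²] = 12.6 mA.

Triode; I_D = 12.6 mA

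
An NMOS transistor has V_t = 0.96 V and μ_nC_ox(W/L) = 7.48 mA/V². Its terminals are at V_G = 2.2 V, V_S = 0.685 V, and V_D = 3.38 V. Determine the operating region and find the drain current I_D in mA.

V_GS = V_G − V_S = 2.2 − 0.685 = 1.52 V; V_DS = V_D − V_S = 3.38 − 0.685 = 2.69 V.
V_ov = V_GS − V_t = 1.52 − 0.96 = 0.555 V.
Since V_DS = 2.69 V ≥ V_ov = 0.555 V, the device is in saturation.
I_D = ½ k_n V_ov² = 0.5 × 7.48 × 0.555² = 1.15 mA.

Saturation; I_D = 1.15 mA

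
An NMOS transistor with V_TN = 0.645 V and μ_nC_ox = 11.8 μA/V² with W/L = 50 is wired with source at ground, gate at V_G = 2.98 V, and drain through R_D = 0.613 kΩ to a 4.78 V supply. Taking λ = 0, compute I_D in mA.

I_D = 1.61 mA

V_GS = V_G = 2.98 V, so V_ov = 2.98 − 0.645 = 2.33 V.
k_n = μ_nC_ox · (W/L) = 0.59 mA/V².
Assume saturation: I_D = ½ k_n V_ov² = 0.5 × 0.59 × 2.33² = 1.61 mA, giving V_DS = V_DD − I_D R_D = 4.78 − 1.61 × 0.613 = 3.79 V.
V_DS = 3.79 V ≥ V_ov = 2.33 V, confirming saturation.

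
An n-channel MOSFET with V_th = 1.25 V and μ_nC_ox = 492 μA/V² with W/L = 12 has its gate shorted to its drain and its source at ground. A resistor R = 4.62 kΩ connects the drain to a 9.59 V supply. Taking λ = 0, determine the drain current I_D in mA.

With gate tied to drain, V_GS = V_DS ≥ V_GS − V_th, so the device is in saturation.
k_n = μ_nC_ox · (W/L) = 5.904 mA/V².
KCL at the drain: ½ k_n (V_GS − V_th)² = (V_DD − V_GS)/R.
Let x = V_GS − 1.25. Then 13.6 x² + x − 8.34 = 0, giving x = 0.746 V (positive root), so V_GS = 2 V.
I_D = (V_DD − V_GS)/R = (9.59 − 2) / 4.62 = 1.64 mA.

I_D = 1.64 mA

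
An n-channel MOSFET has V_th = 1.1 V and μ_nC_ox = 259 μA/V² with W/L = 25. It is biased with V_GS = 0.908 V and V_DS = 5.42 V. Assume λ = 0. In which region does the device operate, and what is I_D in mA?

Cutoff; I_D = 0 mA

V_GS = 0.908 V < V_th = 1.1 V, so the transistor is in cutoff.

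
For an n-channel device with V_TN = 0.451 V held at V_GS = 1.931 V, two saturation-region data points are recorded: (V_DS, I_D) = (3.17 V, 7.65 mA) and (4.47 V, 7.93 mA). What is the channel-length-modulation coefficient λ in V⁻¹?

With V_GS fixed, I_D ∝ (1 + λ V_DS) in saturation, so I_D2/I_D1 = (1 + λ V_DS2)/(1 + λ V_DS1).
7.93/7.65 = 1.037 = (1 + 4.47 λ)/(1 + 3.17 λ).
Solving: λ (I_D1 V_DS2 − I_D2 V_DS1) = I_D2 − I_D1, so λ = (7.93 − 7.65) / (7.65 × 4.47 − 7.93 × 3.17) = 0.28 / 9.06 = 0.0309 V⁻¹.

λ = 0.0309 V⁻¹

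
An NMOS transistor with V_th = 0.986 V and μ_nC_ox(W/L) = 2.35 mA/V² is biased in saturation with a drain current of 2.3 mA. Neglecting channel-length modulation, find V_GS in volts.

V_GS = 2.39 V

In saturation I_D = ½ k_n (V_GS − V_th)², so V_GS − V_th = √(2 I_D / k_n) = √(2 × 2.3 / 2.35) = 1.4 V.
V_GS = 0.986 + 1.4 = 2.39 V.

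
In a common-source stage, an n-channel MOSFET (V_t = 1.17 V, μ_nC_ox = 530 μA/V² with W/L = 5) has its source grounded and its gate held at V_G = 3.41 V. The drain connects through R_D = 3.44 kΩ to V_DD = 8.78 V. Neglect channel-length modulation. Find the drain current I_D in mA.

V_GS = V_G = 3.41 V, so V_ov = 3.41 − 1.17 = 2.24 V.
k_n = μ_nC_ox · (W/L) = 2.65 mA/V².
Assume saturation: I_D = ½ k_n V_ov² = 0.5 × 2.65 × 2.24² = 6.65 mA, giving V_DS = V_DD − I_D R_D = 8.78 − 6.65 × 3.44 = -14.1 V.
But -14.1 V < V_ov = 2.24 V, so the device is actually in triode.
In triode I_D = k_n[V_ov V_DS − ½ V_DS²] and I_D = (V_DD − V_DS)/R_D. Equating: 4.56 V_DS² − 21.42 V_DS + 8.78 = 0, giving V_DS = 0.454 V (the root below V_ov).
I_D = (8.78 − 0.454) / 3.44 = 2.42 mA.

I_D = 2.42 mA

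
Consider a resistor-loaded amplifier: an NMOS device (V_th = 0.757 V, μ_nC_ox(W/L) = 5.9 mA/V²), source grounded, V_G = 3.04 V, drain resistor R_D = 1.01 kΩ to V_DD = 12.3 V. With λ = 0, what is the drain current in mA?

I_D = 11.1 mA

V_GS = V_G = 3.04 V, so V_ov = 3.04 − 0.757 = 2.28 V.
Assume saturation: I_D = ½ k_n V_ov² = 0.5 × 5.9 × 2.28² = 15.4 mA, giving V_DS = V_DD − I_D R_D = 12.3 − 15.4 × 1.01 = -3.23 V.
But -3.23 V < V_ov = 2.28 V, so the device is actually in triode.
In triode I_D = k_n[V_ov V_DS − ½ V_DS²] and I_D = (V_DD − V_DS)/R_D. Equating: 2.98 V_DS² − 14.6 V_DS + 12.3 = 0, giving V_DS = 1.08 V (the root below V_ov).
I_D = (12.3 − 1.08) / 1.01 = 11.1 mA.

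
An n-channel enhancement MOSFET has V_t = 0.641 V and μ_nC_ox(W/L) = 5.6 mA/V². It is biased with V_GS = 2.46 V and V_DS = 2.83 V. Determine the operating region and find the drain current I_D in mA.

V_ov = V_GS − V_t = 2.46 − 0.641 = 1.82 V.
Since V_DS = 2.83 V ≥ V_ov = 1.82 V, the device is in saturation.
I_D = ½ k_n V_ov² = 0.5 × 5.6 × 1.82² = 9.26 mA.

Saturation; I_D = 9.26 mA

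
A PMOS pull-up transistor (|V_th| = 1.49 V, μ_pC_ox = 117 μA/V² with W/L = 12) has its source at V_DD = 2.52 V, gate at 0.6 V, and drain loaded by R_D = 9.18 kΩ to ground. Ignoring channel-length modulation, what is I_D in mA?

V_SG = V_DD − V_G = 2.52 − 0.6 = 1.92 V, so V_ov = 1.92 − 1.49 = 0.43 V.
k_p = μ_pC_ox · (W/L) = 1.404 mA/V².
Assume saturation: I_D = ½ k_p V_ov² = 0.5 × 1.404 × 0.43² = 0.13 mA, giving V_SD = V_DD − I_D R_D = 2.52 − 0.13 × 9.18 = 1.33 V.
V_SD = 1.33 V ≥ V_ov = 0.43 V, confirming saturation.

I_D = 0.130 mA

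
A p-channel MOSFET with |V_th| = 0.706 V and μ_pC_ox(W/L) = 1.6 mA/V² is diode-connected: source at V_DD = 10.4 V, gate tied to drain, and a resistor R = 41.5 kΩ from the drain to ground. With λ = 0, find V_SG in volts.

V_SG = 1.23 V

With gate tied to drain, V_SG = V_SD ≥ V_SG − |V_th|, so the device is in saturation.
KCL at the drain: ½ k_p (V_SG − |V_th|)² = (V_DD − V_SG)/R.
Let x = V_SG − 0.706. Then 33.2 x² + x − 9.694 = 0, giving x = 0.526 V (positive root), so V_SG = 1.23 V.
I_D = (V_DD − V_SG)/R = (10.4 − 1.23) / 41.5 = 0.221 mA.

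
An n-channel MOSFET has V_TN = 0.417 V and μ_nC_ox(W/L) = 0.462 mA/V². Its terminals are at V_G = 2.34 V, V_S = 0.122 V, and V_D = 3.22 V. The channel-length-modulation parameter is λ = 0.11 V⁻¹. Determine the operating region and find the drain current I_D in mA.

Saturation; I_D = 1.00 mA

V_GS = V_G − V_S = 2.34 − 0.122 = 2.22 V; V_DS = V_D − V_S = 3.22 − 0.122 = 3.1 V.
V_ov = V_GS − V_TN = 2.22 − 0.417 = 1.8 V.
Since V_DS = 3.1 V ≥ V_ov = 1.8 V, the device is in saturation.
I_D = ½ k_n V_ov² (1 + λ V_DS) = 0.5 × 0.462 × 1.8² × (1 + 0.11 × 3.1) = 1 mA.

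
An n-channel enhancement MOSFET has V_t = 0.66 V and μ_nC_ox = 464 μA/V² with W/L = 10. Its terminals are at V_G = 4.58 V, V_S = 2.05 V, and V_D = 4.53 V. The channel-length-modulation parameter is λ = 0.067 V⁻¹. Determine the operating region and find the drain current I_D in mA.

V_GS = V_G − V_S = 4.58 − 2.05 = 2.53 V; V_DS = V_D − V_S = 4.53 − 2.05 = 2.48 V.
k_n = μ_nC_ox · (W/L) = 4.64 mA/V².
V_ov = V_GS − V_t = 2.53 − 0.66 = 1.87 V.
Since V_DS = 2.48 V ≥ V_ov = 1.87 V, the device is in saturation.
I_D = ½ k_n V_ov² (1 + λ V_DS) = 0.5 × 4.64 × 1.87² × (1 + 0.067 × 2.48) = 9.46 mA.

Saturation; I_D = 9.46 mA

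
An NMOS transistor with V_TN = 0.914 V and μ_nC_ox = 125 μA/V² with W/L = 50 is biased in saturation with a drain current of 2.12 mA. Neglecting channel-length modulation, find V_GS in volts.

V_GS = 1.74 V

k_n = μ_nC_ox · (W/L) = 6.25 mA/V².
In saturation I_D = ½ k_n (V_GS − V_TN)², so V_GS − V_TN = √(2 I_D / k_n) = √(2 × 2.12 / 6.25) = 0.824 V.
V_GS = 0.914 + 0.824 = 1.74 V.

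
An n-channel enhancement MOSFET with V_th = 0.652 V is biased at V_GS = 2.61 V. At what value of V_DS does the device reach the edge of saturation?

The boundary between triode and saturation is V_DS = V_GS − V_th = V_ov.
V_ov = 2.61 − 0.652 = 1.96 V.

V_DS,sat = 1.96 V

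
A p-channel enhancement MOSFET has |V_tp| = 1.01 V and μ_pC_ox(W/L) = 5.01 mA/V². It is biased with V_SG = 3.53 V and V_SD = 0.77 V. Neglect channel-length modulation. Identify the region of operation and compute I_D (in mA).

Triode; I_D = 8.24 mA

V_ov = V_SG − |V_tp| = 3.53 − 1.01 = 2.52 V.
Since V_SD = 0.77 V < V_ov = 2.52 V, the device is in the triode region.
I_D = k_p [V_ov · V_SD − ½ V_SD²] = 5.01 × [2.52 × 0.77 − 0.5 × 0.77²] = 8.24 mA.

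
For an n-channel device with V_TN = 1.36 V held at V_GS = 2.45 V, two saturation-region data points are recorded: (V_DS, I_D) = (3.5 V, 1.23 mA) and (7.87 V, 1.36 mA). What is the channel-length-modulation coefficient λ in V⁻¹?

λ = 0.0264 V⁻¹

With V_GS fixed, I_D ∝ (1 + λ V_DS) in saturation, so I_D2/I_D1 = (1 + λ V_DS2)/(1 + λ V_DS1).
1.36/1.23 = 1.106 = (1 + 7.87 λ)/(1 + 3.5 λ).
Solving: λ (I_D1 V_DS2 − I_D2 V_DS1) = I_D2 − I_D1, so λ = (1.36 − 1.23) / (1.23 × 7.87 − 1.36 × 3.5) = 0.13 / 4.92 = 0.0264 V⁻¹.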